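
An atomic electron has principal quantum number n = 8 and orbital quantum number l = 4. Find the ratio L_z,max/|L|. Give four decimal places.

L_z,max/|L| = 0.8944

|L| = 2√5 ℏ ≈ 4.4721ℏ, while L_z,max = lℏ = 4ℏ.
L_z,max/|L| = 4/√20 = 0.8944.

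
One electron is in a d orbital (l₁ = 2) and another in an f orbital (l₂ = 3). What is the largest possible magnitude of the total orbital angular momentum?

The total orbital quantum number L ranges from |l₁ − l₂| to l₁ + l₂ in integer steps.
Allowed values: L = 1, 2, 3, 4, 5.
The largest magnitude corresponds to L = 5: |L_tot| = ℏ√(5·6) = √30 ℏ.

|L_tot|_max = √30 ℏ ≈ 5.477ℏ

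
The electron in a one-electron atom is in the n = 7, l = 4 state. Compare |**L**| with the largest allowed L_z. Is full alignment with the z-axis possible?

|L| = 2√5 ℏ ≈ 4.4721ℏ, while L_z,max = lℏ = 4ℏ.
Since |L| > L_z,max, the vector can never point exactly along z; the closest it comes is θ_min = arccos(4/√20) ≈ 26.6°.

No: L_z,max = 4ℏ < |L| = 2√5 ℏ ≈ 4.472ℏ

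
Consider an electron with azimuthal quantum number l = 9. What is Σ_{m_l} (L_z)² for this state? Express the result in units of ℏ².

m_l ∈ {-9, -8, -7, -6, -5, -4, -3, -2, -1, 0, 1, 2, 3, 4, 5, 6, 7, 8, 9}.
Σ m_l² = 2·(1 + 4 + 9 + 16 + 25 + 36 + 49 + 64 + 81) = 570.

Σ(L_z)² = 570 ℏ²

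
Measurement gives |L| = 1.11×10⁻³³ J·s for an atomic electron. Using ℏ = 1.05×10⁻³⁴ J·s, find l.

|L|/ℏ = (1.11×10⁻³³)/(1.05×10⁻³⁴) ≈ 10.571.
Set l(l+1) = 111.76; the integer solution is l = 10.

l = 10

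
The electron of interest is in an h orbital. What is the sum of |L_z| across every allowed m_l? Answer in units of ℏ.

For an h orbital, l = 5.
m_l ∈ {-5, -4, -3, -2, -1, 0, 1, 2, 3, 4, 5}.
Σ|m_l| = 2(1+2+…+5) = 30.

Σ|L_z| = 30 ℏ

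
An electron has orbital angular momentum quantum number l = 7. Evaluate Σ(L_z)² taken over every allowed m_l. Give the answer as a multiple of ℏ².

The allowed m_l values are -7, -6, -5, -4, -3, -2, -1, 0, 1, 2, 3, 4, 5, 6, 7.
Σ m_l² = l(l+1)(2l+1)/3 = 7·8·15/3 = 280.

Σ(L_z)² = 280 ℏ²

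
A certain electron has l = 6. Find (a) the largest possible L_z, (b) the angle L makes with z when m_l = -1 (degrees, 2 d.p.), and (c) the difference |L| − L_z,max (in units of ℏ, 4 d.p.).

L_z,max = lℏ = 6ℏ.
For m_l = -1: cos θ = -1/√42, θ ≈ 98.88°.
|L| − L_z,max = (√42 − 6)ℏ ≈ 0.4807ℏ.

L_z,max = 6ℏ; θ(m_l=-1) ≈ 98.88°; |L|−L_z,max ≈ 0.4807ℏ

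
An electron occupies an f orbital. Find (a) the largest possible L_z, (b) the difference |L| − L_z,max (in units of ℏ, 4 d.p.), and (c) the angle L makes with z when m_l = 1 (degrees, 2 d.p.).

L_z,max = 3ℏ; |L|−L_z,max ≈ 0.4641ℏ; θ(m_l=1) ≈ 73.22°

An f state has l = 3.
L_z,max = lℏ = 3ℏ.
|L| − L_z,max = (2√3 − 3)ℏ ≈ 0.4641ℏ.
For m_l = 1: cos θ = 1/√12, θ ≈ 73.22°.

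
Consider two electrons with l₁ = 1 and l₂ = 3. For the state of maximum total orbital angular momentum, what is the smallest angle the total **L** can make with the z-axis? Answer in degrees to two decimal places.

Angular momentum addition gives L = |l₁ − l₂|, …, l₁ + l₂.
Allowed values: L = 2, 3, 4.
The maximum is L = 4, with |L_tot| = ℏ√(4·5) = 2√5 ℏ.
The minimum angle with z is arccos(4/√20) ≈ 26.57°.

θ_min ≈ 26.57°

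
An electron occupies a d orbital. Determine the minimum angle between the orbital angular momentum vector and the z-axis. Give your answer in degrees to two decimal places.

For a d orbital, l = 2.
|L|² = l(l+1)ℏ² = 6ℏ², so |L| = √6 ℏ.
The smallest angle corresponds to the largest L_z, i.e. m_l = l = 2, giving L_z = 2ℏ.
cos θ_min = 2/√6, so θ_min ≈ 35.26°.

θ_min ≈ 35.26°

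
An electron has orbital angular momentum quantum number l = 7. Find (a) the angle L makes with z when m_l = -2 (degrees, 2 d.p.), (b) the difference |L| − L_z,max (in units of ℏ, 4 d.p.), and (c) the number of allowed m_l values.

For m_l = -2: cos θ = -2/√56, θ ≈ 105.50°.
|L| − L_z,max = (2√14 − 7)ℏ ≈ 0.4833ℏ.
There are 2l+1 = 15 values of m_l.

θ(m_l=-2) ≈ 105.50°; |L|−L_z,max ≈ 0.4833ℏ; 15 values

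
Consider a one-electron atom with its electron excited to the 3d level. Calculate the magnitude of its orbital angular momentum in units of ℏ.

|L| = √6 ℏ ≈ 2.449ℏ

The 3d level has l = 2.
|L| = ℏ√(l(l+1)) = ℏ√(2·3) = √6 ℏ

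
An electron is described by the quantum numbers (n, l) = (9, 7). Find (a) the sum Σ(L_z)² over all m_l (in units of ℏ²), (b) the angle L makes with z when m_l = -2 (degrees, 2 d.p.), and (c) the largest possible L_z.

Σ(L_z)² = 280 ℏ²; θ(m_l=-2) ≈ 105.50°; L_z,max = 7ℏ

Σ m_l² = 280, so Σ(L_z)² = 280 ℏ².
For m_l = -2: cos θ = -2/√56, θ ≈ 105.50°.
L_z,max = lℏ = 7ℏ.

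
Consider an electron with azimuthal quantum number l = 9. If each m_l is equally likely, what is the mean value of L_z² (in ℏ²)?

The allowed m_l values are -9, -8, -7, -6, -5, -4, -3, -2, -1, 0, 1, 2, 3, 4, 5, 6, 7, 8, 9.
Average of L_z² over 19 states: 570/19 ℏ² = 30 ℏ².

⟨L_z²⟩ = 30 ℏ²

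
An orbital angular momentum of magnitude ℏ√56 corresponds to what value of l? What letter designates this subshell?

|L| = ℏ√(l(l+1)), so l(l+1) = 56.
The positive root is l = 7.

l = 7 (k orbital)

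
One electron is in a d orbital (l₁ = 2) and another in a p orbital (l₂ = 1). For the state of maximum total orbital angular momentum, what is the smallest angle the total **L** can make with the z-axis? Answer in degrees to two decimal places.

L runs from |2 − 1| = 1 to 2 + 1 = 3.
Allowed values: L = 1, 2, 3.
The maximum is L = 3, with |L_tot| = ℏ√(3·4) = 2√3 ℏ.
The minimum angle with z is arccos(3/√12) ≈ 30.00°.

θ_min ≈ 30.00°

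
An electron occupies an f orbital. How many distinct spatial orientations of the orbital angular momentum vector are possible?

7

An f state has l = 3.
The number of m_l values is 2l + 1 = 2·3 + 1 = 7.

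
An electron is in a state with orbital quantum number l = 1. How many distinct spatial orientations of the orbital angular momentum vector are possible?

The number of m_l values is 2l + 1 = 2·1 + 1 = 3.

3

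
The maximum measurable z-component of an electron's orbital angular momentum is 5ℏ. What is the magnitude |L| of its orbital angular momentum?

Since max m_l = l, l = 5.
Then |L| = ℏ√(5·6) = √30 ℏ.

|L| = √30 ℏ ≈ 5.477ℏ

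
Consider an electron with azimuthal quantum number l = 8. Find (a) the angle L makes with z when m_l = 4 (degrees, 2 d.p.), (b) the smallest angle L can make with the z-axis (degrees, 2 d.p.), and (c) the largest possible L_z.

θ(m_l=4) ≈ 61.87°; θ_min ≈ 19.47°; L_z,max = 8ℏ

For m_l = 4: cos θ = 4/√72, θ ≈ 61.87°.
cos θ_min = 8/√72, so θ_min ≈ 19.47°.
L_z,max = lℏ = 8ℏ.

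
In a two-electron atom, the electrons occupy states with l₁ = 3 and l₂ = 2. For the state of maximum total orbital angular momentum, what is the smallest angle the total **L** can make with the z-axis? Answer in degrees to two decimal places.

By the triangle rule, |l₁ − l₂| ≤ L ≤ l₁ + l₂.
So L can be 1, 2, 3, 4, 5.
The maximum is L = 5, with |L_tot| = ℏ√(5·6) = √30 ℏ.
The minimum angle with z is arccos(5/√30) ≈ 24.09°.

θ_min ≈ 24.09°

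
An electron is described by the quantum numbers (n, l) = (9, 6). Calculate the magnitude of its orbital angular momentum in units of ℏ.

|L| = √42 ℏ ≈ 6.481ℏ

|L| = ℏ√(l(l+1)) = ℏ√(6·7) = √42 ℏ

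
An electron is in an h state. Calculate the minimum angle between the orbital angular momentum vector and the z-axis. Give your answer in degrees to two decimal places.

θ_min ≈ 24.09°

An h state has l = 5.
|L|² = l(l+1)ℏ² = 30ℏ², so |L| = √30 ℏ.
The smallest angle corresponds to the largest L_z, i.e. m_l = l = 5, giving L_z = 5ℏ.
cos θ_min = 5/√30, so θ_min ≈ 24.09°.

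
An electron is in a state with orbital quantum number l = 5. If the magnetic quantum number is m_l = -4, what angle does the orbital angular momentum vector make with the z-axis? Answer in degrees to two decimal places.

|L| = √(l(l+1)) ℏ = √30 ℏ.
L_z = m_l ℏ = −4ℏ.
cos θ = L_z/|L| = -4/√30, so θ ≈ 136.91°.

θ ≈ 136.91°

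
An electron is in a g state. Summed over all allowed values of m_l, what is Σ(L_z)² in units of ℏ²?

Σ(L_z)² = 60 ℏ²

A g state has l = 4.
m_l ∈ {-4, -3, -2, -1, 0, 1, 2, 3, 4}.
Summing m² from −4 to 4: Σ m_l² = 60.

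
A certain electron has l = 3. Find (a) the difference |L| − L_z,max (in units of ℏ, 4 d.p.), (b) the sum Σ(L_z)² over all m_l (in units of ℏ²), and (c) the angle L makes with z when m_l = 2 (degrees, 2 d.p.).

|L| − L_z,max = (2√3 − 3)ℏ ≈ 0.4641ℏ.
Σ m_l² = 28, so Σ(L_z)² = 28 ℏ².
For m_l = 2: cos θ = 2/√12, θ ≈ 54.74°.

|L|−L_z,max ≈ 0.4641ℏ; Σ(L_z)² = 28 ℏ²; θ(m_l=2) ≈ 54.74°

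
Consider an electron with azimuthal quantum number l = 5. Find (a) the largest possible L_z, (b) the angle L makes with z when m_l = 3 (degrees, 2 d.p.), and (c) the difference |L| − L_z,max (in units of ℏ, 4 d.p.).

L_z,max = 5ℏ; θ(m_l=3) ≈ 56.79°; |L|−L_z,max ≈ 0.4772ℏ

L_z,max = lℏ = 5ℏ.
For m_l = 3: cos θ = 3/√30, θ ≈ 56.79°.
|L| − L_z,max = (√30 − 5)ℏ ≈ 0.4772ℏ.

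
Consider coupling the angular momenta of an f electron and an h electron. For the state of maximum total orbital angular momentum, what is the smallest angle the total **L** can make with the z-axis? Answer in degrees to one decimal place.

L runs from |3 − 5| = 2 to 3 + 5 = 8.
Allowed values: L = 2, 3, 4, 5, 6, 7, 8.
The maximum is L = 8, with |L_tot| = ℏ√(8·9) = 6√2 ℏ.
The minimum angle with z is arccos(8/√72) ≈ 19.5°.

θ_min ≈ 19.5°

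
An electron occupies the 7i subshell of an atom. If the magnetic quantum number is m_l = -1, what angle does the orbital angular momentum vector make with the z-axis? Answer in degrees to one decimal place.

The 7i subshell has l = 6.
|L| = √(l(l+1)) ℏ = √42 ℏ.
L_z = m_l ℏ = −1ℏ.
cos θ = L_z/|L| = -1/√42, so θ ≈ 98.9°.

θ ≈ 98.9°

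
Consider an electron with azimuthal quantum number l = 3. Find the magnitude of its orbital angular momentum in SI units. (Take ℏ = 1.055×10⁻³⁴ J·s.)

|L| = 3.655×10⁻³⁴ J·s

|L| = ℏ√(l(l+1)) = ℏ√(3·4) = 2√3 ℏ
Numerically, |L| = 3.464 × (1.055×10⁻³⁴ J·s) = 3.655×10⁻³⁴ J·s.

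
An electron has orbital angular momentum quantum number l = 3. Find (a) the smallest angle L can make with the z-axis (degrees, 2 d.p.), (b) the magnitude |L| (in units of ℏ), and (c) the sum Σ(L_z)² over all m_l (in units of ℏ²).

θ_min ≈ 30.00°; |L| = 2√3 ℏ ≈ 3.464ℏ; Σ(L_z)² = 28 ℏ²

cos θ_min = 3/√12, so θ_min ≈ 30.00°.
|L| = ℏ√(3·4) = 2√3 ℏ ≈ 3.464ℏ.
Σ m_l² = 28, so Σ(L_z)² = 28 ℏ².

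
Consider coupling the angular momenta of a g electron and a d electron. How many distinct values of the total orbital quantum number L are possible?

L runs from |4 − 2| = 2 to 4 + 2 = 6.
Allowed values: L = 2, 3, 4, 5, 6.
That is 5 values.

5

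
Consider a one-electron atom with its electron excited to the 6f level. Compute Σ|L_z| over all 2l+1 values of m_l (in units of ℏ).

The 6f level has l = 3.
The allowed m_l values are -3, -2, -1, 0, 1, 2, 3.
Σ|m_l| = l(l+1) = 12.

Σ|L_z| = 12 ℏ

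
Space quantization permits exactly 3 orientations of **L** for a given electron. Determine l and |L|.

3 = 2l + 1, so l = (3−1)/2 = 1.
|L| = ℏ√(l(l+1)) = ℏ√(1·2) = √2 ℏ.

l = 1, |L| = √2 ℏ ≈ 1.414ℏ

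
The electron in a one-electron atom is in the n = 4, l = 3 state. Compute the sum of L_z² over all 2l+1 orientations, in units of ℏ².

The allowed m_l values are -3, -2, -1, 0, 1, 2, 3.
Σ m_l² = 2·(1 + 4 + 9) = 28.

Σ(L_z)² = 28 ℏ²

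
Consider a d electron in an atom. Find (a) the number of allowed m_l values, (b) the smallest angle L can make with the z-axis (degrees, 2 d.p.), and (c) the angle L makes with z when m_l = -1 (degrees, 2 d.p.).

A d state has l = 2.
There are 2l+1 = 5 values of m_l.
cos θ_min = 2/√6, so θ_min ≈ 35.26°.
For m_l = -1: cos θ = -1/√6, θ ≈ 114.09°.

5 values; θ_min ≈ 35.26°; θ(m_l=-1) ≈ 114.09°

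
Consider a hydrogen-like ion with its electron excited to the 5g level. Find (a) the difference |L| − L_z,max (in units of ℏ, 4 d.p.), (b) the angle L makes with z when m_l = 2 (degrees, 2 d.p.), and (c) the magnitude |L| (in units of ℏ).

The 5g level has l = 4.
|L| − L_z,max = (2√5 − 4)ℏ ≈ 0.4721ℏ.
For m_l = 2: cos θ = 2/√20, θ ≈ 63.43°.
|L| = ℏ√(4·5) = 2√5 ℏ ≈ 4.472ℏ.

|L|−L_z,max ≈ 0.4721ℏ; θ(m_l=2) ≈ 63.43°; |L| = 2√5 ℏ ≈ 4.472ℏ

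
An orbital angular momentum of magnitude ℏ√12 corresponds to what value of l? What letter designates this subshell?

|L| = ℏ√(l(l+1)), so l(l+1) = 12.
Solving: l = 3.

l = 3 (f orbital)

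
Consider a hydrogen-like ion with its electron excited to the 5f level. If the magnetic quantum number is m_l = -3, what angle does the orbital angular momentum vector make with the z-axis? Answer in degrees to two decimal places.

θ ≈ 150.00°

The 5f level has l = 3.
|L| = ℏ√(l(l+1)) = 2√3 ℏ.
L_z = m_l ℏ = −3ℏ.
cos θ = L_z/|L| = -3/√12, so θ ≈ 150.00°.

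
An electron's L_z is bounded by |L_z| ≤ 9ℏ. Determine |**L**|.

L_z,max = lℏ, so l = 9.
|L| = ℏ√(l(l+1)) = 3√10 ℏ.

|L| = 3√10 ℏ ≈ 9.487ℏ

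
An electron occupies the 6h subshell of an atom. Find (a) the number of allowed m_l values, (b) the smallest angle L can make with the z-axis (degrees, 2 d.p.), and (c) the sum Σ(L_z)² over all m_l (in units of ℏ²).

For 6h, l = 5.
There are 2l+1 = 11 values of m_l.
cos θ_min = 5/√30, so θ_min ≈ 24.09°.
Σ m_l² = 110, so Σ(L_z)² = 110 ℏ².

11 values; θ_min ≈ 24.09°; Σ(L_z)² = 110 ℏ²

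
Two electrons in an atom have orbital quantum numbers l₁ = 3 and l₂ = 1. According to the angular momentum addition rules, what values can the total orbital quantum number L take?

Angular momentum addition gives L = |l₁ − l₂|, …, l₁ + l₂.
L ∈ {2, 3, 4}.

L = 2, 3, 4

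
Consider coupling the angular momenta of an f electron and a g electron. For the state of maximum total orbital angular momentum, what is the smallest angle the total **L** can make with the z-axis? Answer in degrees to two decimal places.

By the triangle rule, |l₁ − l₂| ≤ L ≤ l₁ + l₂.
So L can be 1, 2, 3, 4, 5, 6, 7.
The maximum is L = 7, with |L_tot| = ℏ√(7·8) = 2√14 ℏ.
The minimum angle with z is arccos(7/√56) ≈ 20.70°.

θ_min ≈ 20.70°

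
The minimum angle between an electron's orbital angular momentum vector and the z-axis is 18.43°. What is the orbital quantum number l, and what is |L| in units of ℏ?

l = 9, |L| = 3√10 ℏ ≈ 9.487ℏ

cos²θ_min = l/(l+1) = 0.9001.
Solving: l = 9.
Then |L| = ℏ√(9·10) = 3√10 ℏ.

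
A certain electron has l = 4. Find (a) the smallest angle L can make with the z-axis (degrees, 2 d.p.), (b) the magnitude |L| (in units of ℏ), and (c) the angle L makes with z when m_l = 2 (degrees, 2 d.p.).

cos θ_min = 4/√20, so θ_min ≈ 26.57°.
|L| = ℏ√(4·5) = 2√5 ℏ ≈ 4.472ℏ.
For m_l = 2: cos θ = 2/√20, θ ≈ 63.43°.

θ_min ≈ 26.57°; |L| = 2√5 ℏ ≈ 4.472ℏ; θ(m_l=2) ≈ 63.43°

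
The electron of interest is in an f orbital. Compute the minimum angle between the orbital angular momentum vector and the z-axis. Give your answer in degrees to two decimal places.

An f state has l = 3.
|L|² = l(l+1)ℏ² = 12ℏ², so |L| = 2√3 ℏ.
The smallest angle corresponds to the largest L_z, i.e. m_l = l = 3, giving L_z = 3ℏ.
cos θ_min = 3/√12, so θ_min ≈ 30.00°.

θ_min ≈ 30.00°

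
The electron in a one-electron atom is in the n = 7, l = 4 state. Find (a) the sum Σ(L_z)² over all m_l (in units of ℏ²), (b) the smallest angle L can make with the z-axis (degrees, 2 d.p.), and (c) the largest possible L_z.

Σ m_l² = 60, so Σ(L_z)² = 60 ℏ².
cos θ_min = 4/√20, so θ_min ≈ 26.57°.
L_z,max = lℏ = 4ℏ.

Σ(L_z)² = 60 ℏ²; θ_min ≈ 26.57°; L_z,max = 4ℏ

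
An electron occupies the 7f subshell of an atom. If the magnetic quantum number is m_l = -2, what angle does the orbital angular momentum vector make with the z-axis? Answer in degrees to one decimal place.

7f means n = 7, l = 3.
|L|² = l(l+1)ℏ² = 12ℏ², so |L| = 2√3 ℏ.
L_z = m_l ℏ = −2ℏ.
cos θ = L_z/|L| = -2/√12, so θ ≈ 125.3°.

θ ≈ 125.3°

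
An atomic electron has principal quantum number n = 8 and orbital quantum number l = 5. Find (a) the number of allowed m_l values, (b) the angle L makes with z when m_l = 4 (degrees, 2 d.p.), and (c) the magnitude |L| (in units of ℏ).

11 values; θ(m_l=4) ≈ 43.09°; |L| = √30 ℏ ≈ 5.477ℏ

There are 2l+1 = 11 values of m_l.
For m_l = 4: cos θ = 4/√30, θ ≈ 43.09°.
|L| = ℏ√(5·6) = √30 ℏ ≈ 5.477ℏ.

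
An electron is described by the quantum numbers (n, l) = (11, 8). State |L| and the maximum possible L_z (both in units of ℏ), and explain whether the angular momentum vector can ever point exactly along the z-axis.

No: L_z,max = 8ℏ < |L| = 6√2 ℏ ≈ 8.485ℏ

|L| = 6√2 ℏ ≈ 8.4853ℏ, while L_z,max = lℏ = 8ℏ.
Since |L| > L_z,max, the vector can never point exactly along z; the closest it comes is θ_min = arccos(8/√72) ≈ 19.5°.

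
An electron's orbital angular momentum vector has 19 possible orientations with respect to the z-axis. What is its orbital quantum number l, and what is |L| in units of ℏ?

l = 9, |L| = 3√10 ℏ ≈ 9.487ℏ

2l + 1 = 19 ⇒ l = 9.
Then |L| = √(l(l+1)) ℏ = 3√10 ℏ.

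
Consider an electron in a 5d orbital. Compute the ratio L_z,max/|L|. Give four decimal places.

L_z,max/|L| = 0.8165

5d means n = 5, l = 2.
|L| = √6 ℏ ≈ 2.4495ℏ, while L_z,max = lℏ = 2ℏ.
L_z,max/|L| = 2/√6 = 0.8165.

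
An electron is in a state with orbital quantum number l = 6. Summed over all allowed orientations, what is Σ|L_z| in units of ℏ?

The allowed m_l values are -6, -5, -4, -3, -2, -1, 0, 1, 2, 3, 4, 5, 6.
Σ|m_l| = 2·6(6+1)/2 = 42.

Σ|L_z| = 42 ℏ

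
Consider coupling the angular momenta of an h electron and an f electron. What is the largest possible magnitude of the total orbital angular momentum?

|L_tot|_max = 6√2 ℏ ≈ 8.485ℏ

L runs from |5 − 3| = 2 to 5 + 3 = 8.
Allowed values: L = 2, 3, 4, 5, 6, 7, 8.
The largest magnitude corresponds to L = 8: |L_tot| = ℏ√(8·9) = 6√2 ℏ.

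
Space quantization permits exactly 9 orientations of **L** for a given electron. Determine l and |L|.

l = 4, |L| = 2√5 ℏ ≈ 4.472ℏ

Since there are 2l+1 = 9 values of m_l, l = 4.
|L| = ℏ√(l(l+1)) = ℏ√(4·5) = 2√5 ℏ.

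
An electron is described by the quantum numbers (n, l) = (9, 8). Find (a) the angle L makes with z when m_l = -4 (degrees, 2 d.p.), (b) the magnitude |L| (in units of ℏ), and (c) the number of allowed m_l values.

θ(m_l=-4) ≈ 118.13°; |L| = 6√2 ℏ ≈ 8.485ℏ; 17 values

For m_l = -4: cos θ = -4/√72, θ ≈ 118.13°.
|L| = ℏ√(8·9) = 6√2 ℏ ≈ 8.485ℏ.
There are 2l+1 = 17 values of m_l.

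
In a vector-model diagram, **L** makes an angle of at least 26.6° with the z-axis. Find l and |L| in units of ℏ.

cos²θ_min = l/(l+1) = 0.7995.
Thus l = 0.7995/(1 − 0.7995) ≈ 4.
Then |L| = ℏ√(4·5) = 2√5 ℏ.

l = 4, |L| = 2√5 ℏ ≈ 4.472ℏ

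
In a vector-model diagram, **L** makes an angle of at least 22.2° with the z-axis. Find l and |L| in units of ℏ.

l = 6, |L| = √42 ℏ ≈ 6.481ℏ

cos θ_min = l/√(l(l+1)) = √(l/(l+1)), so l/(l+1) = cos²(22.2°) = 0.8572.
Solving: l = 6.
Then |L| = ℏ√(6·7) = √42 ℏ.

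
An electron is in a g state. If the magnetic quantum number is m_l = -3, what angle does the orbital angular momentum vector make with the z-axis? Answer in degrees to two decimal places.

θ ≈ 132.13°

The letter g corresponds to l = 4.
|L| = ℏ√(l(l+1)) = 2√5 ℏ.
L_z = m_l ℏ = −3ℏ.
cos θ = L_z/|L| = -3/√20, so θ ≈ 132.13°.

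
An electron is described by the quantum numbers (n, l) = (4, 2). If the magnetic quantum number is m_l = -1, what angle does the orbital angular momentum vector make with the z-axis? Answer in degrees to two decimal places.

|L| = ℏ√(l(l+1)) = √6 ℏ.
L_z = m_l ℏ = −1ℏ.
cos θ = L_z/|L| = -1/√6, so θ ≈ 114.09°.

θ ≈ 114.09°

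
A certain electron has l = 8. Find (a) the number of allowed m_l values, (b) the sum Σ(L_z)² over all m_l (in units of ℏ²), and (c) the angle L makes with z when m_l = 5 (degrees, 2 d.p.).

17 values; Σ(L_z)² = 408 ℏ²; θ(m_l=5) ≈ 53.90°

There are 2l+1 = 17 values of m_l.
Σ m_l² = 408, so Σ(L_z)² = 408 ℏ².
For m_l = 5: cos θ = 5/√72, θ ≈ 53.90°.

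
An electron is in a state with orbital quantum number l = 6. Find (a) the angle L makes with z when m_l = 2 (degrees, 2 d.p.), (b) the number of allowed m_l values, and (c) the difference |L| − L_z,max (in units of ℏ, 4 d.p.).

For m_l = 2: cos θ = 2/√42, θ ≈ 72.02°.
There are 2l+1 = 13 values of m_l.
|L| − L_z,max = (√42 − 6)ℏ ≈ 0.4807ℏ.

θ(m_l=2) ≈ 72.02°; 13 values; |L|−L_z,max ≈ 0.4807ℏ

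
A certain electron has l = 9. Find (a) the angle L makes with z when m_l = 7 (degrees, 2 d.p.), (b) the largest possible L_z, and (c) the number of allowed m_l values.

For m_l = 7: cos θ = 7/√90, θ ≈ 42.45°.
L_z,max = lℏ = 9ℏ.
There are 2l+1 = 19 values of m_l.

θ(m_l=7) ≈ 42.45°; L_z,max = 9ℏ; 19 values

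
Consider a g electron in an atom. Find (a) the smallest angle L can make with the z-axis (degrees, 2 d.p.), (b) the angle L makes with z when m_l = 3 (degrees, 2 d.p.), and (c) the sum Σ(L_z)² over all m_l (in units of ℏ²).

G corresponds to l = 4.
cos θ_min = 4/√20, so θ_min ≈ 26.57°.
For m_l = 3: cos θ = 3/√20, θ ≈ 47.87°.
Σ m_l² = 60, so Σ(L_z)² = 60 ℏ².

θ_min ≈ 26.57°; θ(m_l=3) ≈ 47.87°; Σ(L_z)² = 60 ℏ²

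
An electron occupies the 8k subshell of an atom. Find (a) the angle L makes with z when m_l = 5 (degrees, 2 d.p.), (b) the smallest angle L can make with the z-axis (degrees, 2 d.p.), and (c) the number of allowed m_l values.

θ(m_l=5) ≈ 48.08°; θ_min ≈ 20.70°; 15 values

8k means n = 8, l = 7.
For m_l = 5: cos θ = 5/√56, θ ≈ 48.08°.
cos θ_min = 7/√56, so θ_min ≈ 20.70°.
There are 2l+1 = 15 values of m_l.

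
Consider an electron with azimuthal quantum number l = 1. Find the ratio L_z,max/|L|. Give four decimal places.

|L| = √2 ℏ ≈ 1.4142ℏ, while L_z,max = lℏ = 1ℏ.
L_z,max/|L| = 1/√2 = 0.7071.

L_z,max/|L| = 0.7071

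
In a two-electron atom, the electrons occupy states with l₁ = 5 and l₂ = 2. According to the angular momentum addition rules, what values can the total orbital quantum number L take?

By the triangle rule, |l₁ − l₂| ≤ L ≤ l₁ + l₂.
L ∈ {3, 4, 5, 6, 7}.

L = 3, 4, 5, 6, 7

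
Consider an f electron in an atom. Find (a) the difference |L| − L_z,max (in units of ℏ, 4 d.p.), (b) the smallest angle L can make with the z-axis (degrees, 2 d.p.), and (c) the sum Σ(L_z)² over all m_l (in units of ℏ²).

For an f orbital, l = 3.
|L| − L_z,max = (2√3 − 3)ℏ ≈ 0.4641ℏ.
cos θ_min = 3/√12, so θ_min ≈ 30.00°.
Σ m_l² = 28, so Σ(L_z)² = 28 ℏ².

|L|−L_z,max ≈ 0.4641ℏ; θ_min ≈ 30.00°; Σ(L_z)² = 28 ℏ²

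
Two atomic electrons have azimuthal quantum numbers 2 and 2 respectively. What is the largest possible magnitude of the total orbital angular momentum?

|L_tot|_max = 2√5 ℏ ≈ 4.472ℏ

L runs from |2 − 2| = 0 to 2 + 2 = 4.
L ∈ {0, 1, 2, 3, 4}.
The largest magnitude corresponds to L = 4: |L_tot| = ℏ√(4·5) = 2√5 ℏ.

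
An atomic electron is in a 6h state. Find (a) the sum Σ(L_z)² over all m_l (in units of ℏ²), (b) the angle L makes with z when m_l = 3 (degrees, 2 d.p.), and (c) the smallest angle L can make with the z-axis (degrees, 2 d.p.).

The 6h subshell has l = 5.
Σ m_l² = 110, so Σ(L_z)² = 110 ℏ².
For m_l = 3: cos θ = 3/√30, θ ≈ 56.79°.
cos θ_min = 5/√30, so θ_min ≈ 24.09°.

Σ(L_z)² = 110 ℏ²; θ(m_l=3) ≈ 56.79°; θ_min ≈ 24.09°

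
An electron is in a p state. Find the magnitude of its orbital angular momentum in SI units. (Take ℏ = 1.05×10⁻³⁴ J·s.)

|L| = 1.48×10⁻³⁴ J·s

A p state has l = 1.
|L| = ℏ√(l(l+1)) = ℏ√(1·2) = √2 ℏ
Numerically, |L| = 1.414 × (1.05×10⁻³⁴ J·s) = 1.48×10⁻³⁴ J·s.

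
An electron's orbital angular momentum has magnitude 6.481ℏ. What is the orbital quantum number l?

l = 6

|L| = ℏ√(l(l+1)), so l(l+1) = 42.
The positive root is l = 6.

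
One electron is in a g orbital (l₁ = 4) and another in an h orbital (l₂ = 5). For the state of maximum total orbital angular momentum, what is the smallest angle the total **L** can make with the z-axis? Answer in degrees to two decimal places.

θ_min ≈ 18.43°

By the triangle rule, |l₁ − l₂| ≤ L ≤ l₁ + l₂.
Allowed values: L = 1, 2, 3, 4, 5, 6, 7, 8, 9.
The maximum is L = 9, with |L_tot| = ℏ√(9·10) = 3√10 ℏ.
The minimum angle with z is arccos(9/√90) ≈ 18.43°.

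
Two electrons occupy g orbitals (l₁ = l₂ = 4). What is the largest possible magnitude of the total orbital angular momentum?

Angular momentum addition gives L = |l₁ − l₂|, …, l₁ + l₂.
Allowed values: L = 0, 1, 2, 3, 4, 5, 6, 7, 8.
The largest magnitude corresponds to L = 8: |L_tot| = ℏ√(8·9) = 6√2 ℏ.

|L_tot|_max = 6√2 ℏ ≈ 8.485ℏ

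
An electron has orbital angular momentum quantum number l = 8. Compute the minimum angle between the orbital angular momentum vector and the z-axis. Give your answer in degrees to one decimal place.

|L| = ℏ√(l(l+1)) = 6√2 ℏ.
The smallest angle corresponds to the largest L_z, i.e. m_l = l = 8, giving L_z = 8ℏ.
cos θ_min = 8/√72, so θ_min ≈ 19.5°.

θ_min ≈ 19.5°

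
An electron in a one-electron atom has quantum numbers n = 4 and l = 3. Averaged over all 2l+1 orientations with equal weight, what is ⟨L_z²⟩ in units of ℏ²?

m_l runs from −3 to 3, i.e. {-3, -2, -1, 0, 1, 2, 3}.
Average of L_z² over 7 states: 28/7 ℏ² = 4 ℏ².

⟨L_z²⟩ = 4 ℏ²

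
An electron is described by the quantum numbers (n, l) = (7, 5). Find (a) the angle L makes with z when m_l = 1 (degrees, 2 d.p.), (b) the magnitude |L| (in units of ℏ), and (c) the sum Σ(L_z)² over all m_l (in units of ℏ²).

For m_l = 1: cos θ = 1/√30, θ ≈ 79.48°.
|L| = ℏ√(5·6) = √30 ℏ ≈ 5.477ℏ.
Σ m_l² = 110, so Σ(L_z)² = 110 ℏ².

θ(m_l=1) ≈ 79.48°; |L| = √30 ℏ ≈ 5.477ℏ; Σ(L_z)² = 110 ℏ²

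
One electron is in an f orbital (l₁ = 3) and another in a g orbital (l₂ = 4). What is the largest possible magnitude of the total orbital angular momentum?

By the triangle rule, |l₁ − l₂| ≤ L ≤ l₁ + l₂.
L ∈ {1, 2, 3, 4, 5, 6, 7}.
The largest magnitude corresponds to L = 7: |L_tot| = ℏ√(7·8) = 2√14 ℏ.

|L_tot|_max = 2√14 ℏ ≈ 7.483ℏ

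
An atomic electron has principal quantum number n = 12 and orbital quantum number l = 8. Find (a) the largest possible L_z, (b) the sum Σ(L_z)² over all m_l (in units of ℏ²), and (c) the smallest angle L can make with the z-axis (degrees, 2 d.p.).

L_z,max = lℏ = 8ℏ.
Σ m_l² = 408, so Σ(L_z)² = 408 ℏ².
cos θ_min = 8/√72, so θ_min ≈ 19.47°.

L_z,max = 8ℏ; Σ(L_z)² = 408 ℏ²; θ_min ≈ 19.47°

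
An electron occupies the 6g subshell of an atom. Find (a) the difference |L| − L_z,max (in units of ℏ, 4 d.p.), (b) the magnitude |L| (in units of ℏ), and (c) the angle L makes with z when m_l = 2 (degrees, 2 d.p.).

|L|−L_z,max ≈ 0.4721ℏ; |L| = 2√5 ℏ ≈ 4.472ℏ; θ(m_l=2) ≈ 63.43°

6g means n = 6, l = 4.
|L| − L_z,max = (2√5 − 4)ℏ ≈ 0.4721ℏ.
|L| = ℏ√(4·5) = 2√5 ℏ ≈ 4.472ℏ.
For m_l = 2: cos θ = 2/√20, θ ≈ 63.43°.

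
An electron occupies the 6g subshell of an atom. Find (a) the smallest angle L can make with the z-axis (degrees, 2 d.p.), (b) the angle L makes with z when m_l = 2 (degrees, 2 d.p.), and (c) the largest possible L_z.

6g means n = 6, l = 4.
cos θ_min = 4/√20, so θ_min ≈ 26.57°.
For m_l = 2: cos θ = 2/√20, θ ≈ 63.43°.
L_z,max = lℏ = 4ℏ.

θ_min ≈ 26.57°; θ(m_l=2) ≈ 63.43°; L_z,max = 4ℏ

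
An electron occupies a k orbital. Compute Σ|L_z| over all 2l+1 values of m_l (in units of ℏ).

Σ|L_z| = 56 ℏ

For a k orbital, l = 7.
The allowed m_l values are -7, -6, -5, -4, -3, -2, -1, 0, 1, 2, 3, 4, 5, 6, 7.
Σ|m_l| = 2(1+2+…+7) = 56.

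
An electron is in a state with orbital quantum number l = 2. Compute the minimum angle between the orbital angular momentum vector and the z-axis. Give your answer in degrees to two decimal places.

|L| = ℏ√(l(l+1)) = √6 ℏ.
The smallest angle corresponds to the largest L_z, i.e. m_l = l = 2, giving L_z = 2ℏ.
cos θ_min = 2/√6, so θ_min ≈ 35.26°.

θ_min ≈ 35.26°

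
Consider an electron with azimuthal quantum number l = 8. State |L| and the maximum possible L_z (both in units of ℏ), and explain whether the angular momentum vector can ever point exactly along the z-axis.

No: L_z,max = 8ℏ < |L| = 6√2 ℏ ≈ 8.485ℏ

|L| = 6√2 ℏ ≈ 8.4853ℏ, while L_z,max = lℏ = 8ℏ.
Since |L| > L_z,max, the vector can never point exactly along z; the closest it comes is θ_min = arccos(8/√72) ≈ 19.5°.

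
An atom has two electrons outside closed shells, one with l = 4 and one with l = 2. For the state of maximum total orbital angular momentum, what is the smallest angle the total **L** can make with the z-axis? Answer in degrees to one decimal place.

θ_min ≈ 22.2°

By the triangle rule, |l₁ − l₂| ≤ L ≤ l₁ + l₂.
So L can be 2, 3, 4, 5, 6.
The maximum is L = 6, with |L_tot| = ℏ√(6·7) = √42 ℏ.
The minimum angle with z is arccos(6/√42) ≈ 22.2°.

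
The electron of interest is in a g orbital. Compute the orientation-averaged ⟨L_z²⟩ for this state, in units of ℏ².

⟨L_z²⟩ = 6.667 ℏ²

G corresponds to l = 4.
m_l runs from −4 to 4, i.e. {-4, -3, -2, -1, 0, 1, 2, 3, 4}.
⟨L_z²⟩ = ℏ²·l(l+1)/3 = 6.667ℏ².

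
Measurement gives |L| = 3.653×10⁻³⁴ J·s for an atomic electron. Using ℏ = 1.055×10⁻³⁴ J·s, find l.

|L|/ℏ = (3.653×10⁻³⁴)/(1.055×10⁻³⁴) ≈ 3.463.
l(l+1) ≈ 3.463² ≈ 11.99, so l = 3.

l = 3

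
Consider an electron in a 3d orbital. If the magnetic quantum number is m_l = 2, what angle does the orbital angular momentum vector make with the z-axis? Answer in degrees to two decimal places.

θ ≈ 35.26°

The 3d subshell has l = 2.
|L| = ℏ√(l(l+1)) = √6 ℏ.
L_z = m_l ℏ = 2ℏ.
cos θ = L_z/|L| = 2/√6, so θ ≈ 35.26°.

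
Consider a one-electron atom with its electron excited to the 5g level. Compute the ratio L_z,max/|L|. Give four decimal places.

The 5g level has l = 4.
|L| = 2√5 ℏ ≈ 4.4721ℏ, while L_z,max = lℏ = 4ℏ.
L_z,max/|L| = 4/√20 = 0.8944.

L_z,max/|L| = 0.8944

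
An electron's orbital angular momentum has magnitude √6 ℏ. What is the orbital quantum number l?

l = 2

Since |L|² = l(l+1)ℏ², l(l+1) = 6.
l² + l − 6 = 0 ⇒ l = 2.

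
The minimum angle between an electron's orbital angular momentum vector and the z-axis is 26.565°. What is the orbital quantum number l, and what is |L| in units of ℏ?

l = 4, |L| = 2√5 ℏ ≈ 4.472ℏ

cos θ_min = l/√(l(l+1)) = √(l/(l+1)), so l/(l+1) = cos²(26.565°) = 0.8000.
l = cos²θ/sin²θ ≈ 4.
Then |L| = ℏ√(4·5) = 2√5 ℏ.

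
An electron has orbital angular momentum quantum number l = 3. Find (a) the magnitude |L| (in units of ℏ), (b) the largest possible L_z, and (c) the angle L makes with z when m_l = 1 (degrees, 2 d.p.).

|L| = 2√3 ℏ ≈ 3.464ℏ; L_z,max = 3ℏ; θ(m_l=1) ≈ 73.22°

|L| = ℏ√(3·4) = 2√3 ℏ ≈ 3.464ℏ.
L_z,max = lℏ = 3ℏ.
For m_l = 1: cos θ = 1/√12, θ ≈ 73.22°.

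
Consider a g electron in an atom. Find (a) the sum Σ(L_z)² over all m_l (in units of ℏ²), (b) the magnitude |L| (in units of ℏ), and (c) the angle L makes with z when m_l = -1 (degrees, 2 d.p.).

Σ(L_z)² = 60 ℏ²; |L| = 2√5 ℏ ≈ 4.472ℏ; θ(m_l=-1) ≈ 102.92°

For a g orbital, l = 4.
Σ m_l² = 60, so Σ(L_z)² = 60 ℏ².
|L| = ℏ√(4·5) = 2√5 ℏ ≈ 4.472ℏ.
For m_l = -1: cos θ = -1/√20, θ ≈ 102.92°.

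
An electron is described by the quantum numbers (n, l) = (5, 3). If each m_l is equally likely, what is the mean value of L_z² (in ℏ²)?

⟨L_z²⟩ = 4 ℏ²

The allowed m_l values are -3, -2, -1, 0, 1, 2, 3.
⟨L_z²⟩ = ℏ²·(Σ m_l²)/(2l+1) = ℏ²·28/7 = 4ℏ².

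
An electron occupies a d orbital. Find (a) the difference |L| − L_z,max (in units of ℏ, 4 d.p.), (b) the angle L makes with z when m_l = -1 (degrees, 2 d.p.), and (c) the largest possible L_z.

|L|−L_z,max ≈ 0.4495ℏ; θ(m_l=-1) ≈ 114.09°; L_z,max = 2ℏ

For a d orbital, l = 2.
|L| − L_z,max = (√6 − 2)ℏ ≈ 0.4495ℏ.
For m_l = -1: cos θ = -1/√6, θ ≈ 114.09°.
L_z,max = lℏ = 2ℏ.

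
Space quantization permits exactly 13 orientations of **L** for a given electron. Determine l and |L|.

l = 6, |L| = √42 ℏ ≈ 6.481ℏ

13 = 2l + 1, so l = (13−1)/2 = 6.
|L| = ℏ√(l(l+1)) = ℏ√(6·7) = √42 ℏ.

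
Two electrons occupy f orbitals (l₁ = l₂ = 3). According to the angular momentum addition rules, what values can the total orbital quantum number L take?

L = 0, 1, 2, 3, 4, 5, 6

The total orbital quantum number L ranges from |l₁ − l₂| to l₁ + l₂ in integer steps.
L ∈ {0, 1, 2, 3, 4, 5, 6}.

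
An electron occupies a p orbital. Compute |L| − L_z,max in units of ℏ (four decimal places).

|L| − L_z,max ≈ 0.4142ℏ

For a p orbital, l = 1.
|L| = √2 ℏ ≈ 1.4142ℏ, while L_z,max = lℏ = 1ℏ.
The difference is (√2 − 1)ℏ ≈ 0.4142ℏ.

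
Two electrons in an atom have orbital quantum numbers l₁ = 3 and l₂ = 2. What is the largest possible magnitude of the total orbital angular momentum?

|L_tot|_max = √30 ℏ ≈ 5.477ℏ

The total orbital quantum number L ranges from |l₁ − l₂| to l₁ + l₂ in integer steps.
So L can be 1, 2, 3, 4, 5.
The largest magnitude corresponds to L = 5: |L_tot| = ℏ√(5·6) = √30 ℏ.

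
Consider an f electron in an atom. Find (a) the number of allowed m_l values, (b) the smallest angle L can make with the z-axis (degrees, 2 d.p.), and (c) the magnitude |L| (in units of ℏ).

7 values; θ_min ≈ 30.00°; |L| = 2√3 ℏ ≈ 3.464ℏ

F corresponds to l = 3.
There are 2l+1 = 7 values of m_l.
cos θ_min = 3/√12, so θ_min ≈ 30.00°.
|L| = ℏ√(3·4) = 2√3 ℏ ≈ 3.464ℏ.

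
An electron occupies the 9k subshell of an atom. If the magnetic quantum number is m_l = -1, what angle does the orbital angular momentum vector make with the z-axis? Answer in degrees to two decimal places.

9k means n = 9, l = 7.
|L| = √(l(l+1)) ℏ = 2√14 ℏ.
L_z = m_l ℏ = −1ℏ.
cos θ = L_z/|L| = -1/√56, so θ ≈ 97.68°.

θ ≈ 97.68°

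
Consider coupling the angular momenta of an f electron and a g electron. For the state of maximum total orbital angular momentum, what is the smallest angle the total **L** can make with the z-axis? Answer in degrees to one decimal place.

The total orbital quantum number L ranges from |l₁ − l₂| to l₁ + l₂ in integer steps.
L ∈ {1, 2, 3, 4, 5, 6, 7}.
The maximum is L = 7, with |L_tot| = ℏ√(7·8) = 2√14 ℏ.
The minimum angle with z is arccos(7/√56) ≈ 20.7°.

θ_min ≈ 20.7°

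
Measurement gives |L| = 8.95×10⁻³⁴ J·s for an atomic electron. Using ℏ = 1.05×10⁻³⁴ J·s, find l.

In units of ℏ, |L| ≈ 8.524.
(|L|/ℏ)² = l(l+1) ≈ 72.66 ⇒ l = 8.

l = 8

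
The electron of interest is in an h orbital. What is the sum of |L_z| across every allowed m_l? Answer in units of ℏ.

The letter h corresponds to l = 5.
The allowed m_l values are -5, -4, -3, -2, -1, 0, 1, 2, 3, 4, 5.
Σ|m_l| = 2·5(5+1)/2 = 30.

Σ|L_z| = 30 ℏ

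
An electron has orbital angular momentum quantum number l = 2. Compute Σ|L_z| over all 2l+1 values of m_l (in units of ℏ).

The allowed m_l values are -2, -1, 0, 1, 2.
Σ|m_l| = l(l+1) = 6.

Σ|L_z| = 6 ℏ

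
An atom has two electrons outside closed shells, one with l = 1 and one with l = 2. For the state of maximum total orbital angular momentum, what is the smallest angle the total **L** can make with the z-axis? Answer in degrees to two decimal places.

θ_min ≈ 30.00°

L runs from |1 − 2| = 1 to 1 + 2 = 3.
Allowed values: L = 1, 2, 3.
The maximum is L = 3, with |L_tot| = ℏ√(3·4) = 2√3 ℏ.
The minimum angle with z is arccos(3/√12) ≈ 30.00°.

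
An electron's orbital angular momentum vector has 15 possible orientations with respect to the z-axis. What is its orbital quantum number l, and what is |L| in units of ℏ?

l = 7, |L| = 2√14 ℏ ≈ 7.483ℏ

15 = 2l + 1, so l = (15−1)/2 = 7.
|L| = ℏ√(l(l+1)) = ℏ√(7·8) = 2√14 ℏ.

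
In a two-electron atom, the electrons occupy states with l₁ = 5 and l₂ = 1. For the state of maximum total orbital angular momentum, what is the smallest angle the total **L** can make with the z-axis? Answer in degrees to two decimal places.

By the triangle rule, |l₁ − l₂| ≤ L ≤ l₁ + l₂.
L ∈ {4, 5, 6}.
The maximum is L = 6, with |L_tot| = ℏ√(6·7) = √42 ℏ.
The minimum angle with z is arccos(6/√42) ≈ 22.21°.

θ_min ≈ 22.21°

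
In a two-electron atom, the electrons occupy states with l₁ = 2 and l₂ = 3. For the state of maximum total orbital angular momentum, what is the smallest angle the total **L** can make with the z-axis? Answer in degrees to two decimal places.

The total orbital quantum number L ranges from |l₁ − l₂| to l₁ + l₂ in integer steps.
Allowed values: L = 1, 2, 3, 4, 5.
The maximum is L = 5, with |L_tot| = ℏ√(5·6) = √30 ℏ.
The minimum angle with z is arccos(5/√30) ≈ 24.09°.

θ_min ≈ 24.09°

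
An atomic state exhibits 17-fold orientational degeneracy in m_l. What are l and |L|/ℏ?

2l + 1 = 17 ⇒ l = 8.
|L| = ℏ√(l(l+1)) = ℏ√(8·9) = 6√2 ℏ.

l = 8, |L| = 6√2 ℏ ≈ 8.485ℏ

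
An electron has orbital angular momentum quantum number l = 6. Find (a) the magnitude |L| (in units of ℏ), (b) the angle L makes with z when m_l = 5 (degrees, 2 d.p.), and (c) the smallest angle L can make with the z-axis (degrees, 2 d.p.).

|L| = ℏ√(6·7) = √42 ℏ ≈ 6.481ℏ.
For m_l = 5: cos θ = 5/√42, θ ≈ 39.51°.
cos θ_min = 6/√42, so θ_min ≈ 22.21°.

|L| = √42 ℏ ≈ 6.481ℏ; θ(m_l=5) ≈ 39.51°; θ_min ≈ 22.21°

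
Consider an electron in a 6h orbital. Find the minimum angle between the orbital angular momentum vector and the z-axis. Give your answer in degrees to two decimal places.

The 6h subshell has l = 5.
|L| = √(l(l+1)) ℏ = √30 ℏ.
The smallest angle corresponds to the largest L_z, i.e. m_l = l = 5, giving L_z = 5ℏ.
cos θ_min = 5/√30, so θ_min ≈ 24.09°.

θ_min ≈ 24.09°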